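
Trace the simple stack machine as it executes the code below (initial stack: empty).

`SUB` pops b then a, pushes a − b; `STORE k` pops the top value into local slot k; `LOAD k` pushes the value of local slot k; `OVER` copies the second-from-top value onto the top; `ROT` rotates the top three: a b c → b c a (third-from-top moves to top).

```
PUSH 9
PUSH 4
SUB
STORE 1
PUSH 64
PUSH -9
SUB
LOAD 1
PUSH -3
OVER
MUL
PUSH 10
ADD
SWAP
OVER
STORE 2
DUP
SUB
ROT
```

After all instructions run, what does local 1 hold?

5

PUSH 9   9
PUSH 4   9 4
SUB      5
STORE 1  (empty)
PUSH 64  64
PUSH -9  64 -9
SUB      73
LOAD 1   73 5
PUSH -3  73 5 -3
OVER     73 5 -3 5
MUL      73 5 -15
PUSH 10  73 5 -15 10
ADD      73 5 -5
SWAP     73 -5 5
OVER     73 -5 5 -5
STORE 2  73 -5 5
DUP      73 -5 5 5
SUB      73 -5 0
ROT      -5 0 73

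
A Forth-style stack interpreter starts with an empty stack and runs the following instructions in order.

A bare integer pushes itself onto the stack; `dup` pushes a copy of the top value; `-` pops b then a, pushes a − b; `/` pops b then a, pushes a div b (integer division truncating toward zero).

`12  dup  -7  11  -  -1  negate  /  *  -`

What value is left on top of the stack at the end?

228

12     -> [12]
dup    -> [12, 12]
-7     -> [12, 12, -7]
11     -> [12, 12, -7, 11]
-      -> [12, 12, -18]
-1     -> [12, 12, -18, -1]
negate -> [12, 12, -18, 1]
/      -> [12, 12, -18]
*      -> [12, -216]
-      -> [228]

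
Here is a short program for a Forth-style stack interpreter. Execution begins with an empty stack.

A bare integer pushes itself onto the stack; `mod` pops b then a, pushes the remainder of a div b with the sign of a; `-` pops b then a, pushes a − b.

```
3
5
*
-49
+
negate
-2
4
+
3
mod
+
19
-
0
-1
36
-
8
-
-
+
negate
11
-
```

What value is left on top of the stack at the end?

3      : 3
5      : 3 5
*      : 15
-49    : 15 -49
+      : -34
negate : 34
-2     : 34 -2
4      : 34 -2 4
+      : 34 2
3      : 34 2 3
mod    : 34 2
+      : 36
19     : 36 19
-      : 17
0      : 17 0
-1     : 17 0 -1
36     : 17 0 -1 36
-      : 17 0 -37
8      : 17 0 -37 8
-      : 17 0 -45
-      : 17 45
+      : 62
negate : -62
11     : -62 11
-      : -73

-73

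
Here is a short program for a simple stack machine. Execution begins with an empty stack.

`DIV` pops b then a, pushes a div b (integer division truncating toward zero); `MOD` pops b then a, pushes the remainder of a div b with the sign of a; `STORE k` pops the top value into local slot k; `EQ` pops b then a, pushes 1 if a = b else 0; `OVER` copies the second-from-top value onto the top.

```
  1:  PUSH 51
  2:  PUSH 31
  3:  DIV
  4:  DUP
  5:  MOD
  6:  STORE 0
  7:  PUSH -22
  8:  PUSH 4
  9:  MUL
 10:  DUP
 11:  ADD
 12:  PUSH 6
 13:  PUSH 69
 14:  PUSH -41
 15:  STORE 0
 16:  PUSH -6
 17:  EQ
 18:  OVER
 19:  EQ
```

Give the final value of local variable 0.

PUSH 51  → [51]
PUSH 31  → [51, 31]
DIV      → [1]
DUP      → [1, 1]
MOD      → [0]
STORE 0  → []
PUSH -22 → [-22]
PUSH 4   → [-22, 4]
MUL      → [-88]
DUP      → [-88, -88]
ADD      → [-176]
PUSH 6   → [-176, 6]
PUSH 69  → [-176, 6, 69]
PUSH -41 → [-176, 6, 69, -41]
STORE 0  → [-176, 6, 69]
PUSH -6  → [-176, 6, 69, -6]
EQ       → [-176, 6, 0]
OVER     → [-176, 6, 0, 6]
EQ       → [-176, 6, 0]

-41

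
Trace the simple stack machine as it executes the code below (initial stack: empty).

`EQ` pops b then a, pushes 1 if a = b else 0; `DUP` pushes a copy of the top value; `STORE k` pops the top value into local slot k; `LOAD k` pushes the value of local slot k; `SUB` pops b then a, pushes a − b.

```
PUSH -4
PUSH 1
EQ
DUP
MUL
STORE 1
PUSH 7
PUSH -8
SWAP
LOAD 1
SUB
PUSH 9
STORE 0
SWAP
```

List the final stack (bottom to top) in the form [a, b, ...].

PUSH -4 -> -4
PUSH 1  -> -4 1
EQ      -> 0
DUP     -> 0 0
MUL     -> 0
STORE 1 -> (empty)
PUSH 7  -> 7
PUSH -8 -> 7 -8
SWAP    -> -8 7
LOAD 1  -> -8 7 0
SUB     -> -8 7
PUSH 9  -> -8 7 9
STORE 0 -> -8 7
SWAP    -> 7 -8

[7, -8]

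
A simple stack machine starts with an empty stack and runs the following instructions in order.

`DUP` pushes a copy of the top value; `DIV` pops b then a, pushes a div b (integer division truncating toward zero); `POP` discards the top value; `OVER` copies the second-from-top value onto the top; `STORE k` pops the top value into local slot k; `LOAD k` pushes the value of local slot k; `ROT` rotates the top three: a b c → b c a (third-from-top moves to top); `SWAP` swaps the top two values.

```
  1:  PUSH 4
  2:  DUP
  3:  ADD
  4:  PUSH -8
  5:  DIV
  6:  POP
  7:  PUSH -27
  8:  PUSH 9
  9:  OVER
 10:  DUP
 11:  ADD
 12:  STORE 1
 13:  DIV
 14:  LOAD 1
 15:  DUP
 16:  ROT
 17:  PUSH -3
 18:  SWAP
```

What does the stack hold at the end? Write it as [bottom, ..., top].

[-54, -54, -3, -3]

PUSH 4   → 4
DUP      → 4 4
ADD      → 8
PUSH -8  → 8 -8
DIV      → -1
POP      → (empty)
PUSH -27 → -27
PUSH 9   → -27 9
OVER     → -27 9 -27
DUP      → -27 9 -27 -27
ADD      → -27 9 -54
STORE 1  → -27 9
DIV      → -3
LOAD 1   → -3 -54
DUP      → -3 -54 -54
ROT      → -54 -54 -3
PUSH -3  → -54 -54 -3 -3
SWAP     → -54 -54 -3 -3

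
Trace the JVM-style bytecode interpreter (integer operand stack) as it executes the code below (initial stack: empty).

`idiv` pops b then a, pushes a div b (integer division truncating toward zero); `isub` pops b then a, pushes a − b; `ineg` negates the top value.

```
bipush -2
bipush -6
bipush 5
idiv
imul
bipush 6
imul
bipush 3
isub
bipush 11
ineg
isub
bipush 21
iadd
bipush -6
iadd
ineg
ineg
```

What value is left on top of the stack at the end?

35

bipush -2 : -2
bipush -6 : -2 -6
bipush 5  : -2 -6 5
idiv      : -2 -1
imul      : 2
bipush 6  : 2 6
imul      : 12
bipush 3  : 12 3
isub      : 9
bipush 11 : 9 11
ineg      : 9 -11
isub      : 20
bipush 21 : 20 21
iadd      : 41
bipush -6 : 41 -6
iadd      : 35
ineg      : -35
ineg      : 35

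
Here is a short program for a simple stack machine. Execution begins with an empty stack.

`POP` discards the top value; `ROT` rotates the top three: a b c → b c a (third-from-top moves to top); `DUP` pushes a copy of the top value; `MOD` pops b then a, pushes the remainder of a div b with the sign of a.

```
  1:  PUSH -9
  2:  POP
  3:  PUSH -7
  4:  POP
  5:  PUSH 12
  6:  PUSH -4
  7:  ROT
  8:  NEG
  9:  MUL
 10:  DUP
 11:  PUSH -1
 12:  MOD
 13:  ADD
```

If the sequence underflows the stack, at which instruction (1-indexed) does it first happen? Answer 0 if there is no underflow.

7

PUSH -9 -> -9
POP     -> (empty)
PUSH -7 -> -7
POP     -> (empty)
PUSH 12 -> 12
PUSH -4 -> 12 -4
ROT  — needs 3 operands, stack has 2 → underflow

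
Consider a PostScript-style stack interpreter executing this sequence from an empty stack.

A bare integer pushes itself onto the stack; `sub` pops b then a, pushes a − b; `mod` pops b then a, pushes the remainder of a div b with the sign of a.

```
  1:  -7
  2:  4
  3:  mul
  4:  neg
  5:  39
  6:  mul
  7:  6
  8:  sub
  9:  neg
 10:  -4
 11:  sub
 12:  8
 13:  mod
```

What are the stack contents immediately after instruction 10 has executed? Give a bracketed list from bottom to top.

[-1086, -4]

-7   [-7]
4    [-7, 4]
mul  [-28]
neg  [28]
39   [28, 39]
mul  [1092]
6    [1092, 6]
sub  [1086]
neg  [-1086]
-4   [-1086, -4]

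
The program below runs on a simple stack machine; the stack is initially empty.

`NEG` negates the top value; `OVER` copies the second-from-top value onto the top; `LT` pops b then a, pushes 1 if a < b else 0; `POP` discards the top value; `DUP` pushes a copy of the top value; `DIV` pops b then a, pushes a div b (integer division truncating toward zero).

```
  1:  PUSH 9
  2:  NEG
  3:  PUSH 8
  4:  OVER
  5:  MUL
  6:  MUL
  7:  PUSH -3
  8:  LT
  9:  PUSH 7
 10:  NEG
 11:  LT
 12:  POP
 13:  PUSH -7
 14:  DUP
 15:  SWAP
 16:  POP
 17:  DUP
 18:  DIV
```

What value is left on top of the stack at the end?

1

PUSH 9  → [9]
NEG     → [-9]
PUSH 8  → [-9, 8]
OVER    → [-9, 8, -9]
MUL     → [-9, -72]
MUL     → [648]
PUSH -3 → [648, -3]
LT      → [0]
PUSH 7  → [0, 7]
NEG     → [0, -7]
LT      → [0]
POP     → []
PUSH -7 → [-7]
DUP     → [-7, -7]
SWAP    → [-7, -7]
POP     → [-7]
DUP     → [-7, -7]
DIV     → [1]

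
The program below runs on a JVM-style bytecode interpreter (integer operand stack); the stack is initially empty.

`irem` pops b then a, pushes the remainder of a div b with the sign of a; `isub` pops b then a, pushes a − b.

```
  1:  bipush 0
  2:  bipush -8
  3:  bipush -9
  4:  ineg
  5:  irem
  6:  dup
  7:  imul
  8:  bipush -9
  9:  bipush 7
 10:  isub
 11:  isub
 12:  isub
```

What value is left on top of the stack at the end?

-80

bipush 0  -> [0]
bipush -8 -> [0, -8]
bipush -9 -> [0, -8, -9]
ineg      -> [0, -8, 9]
irem      -> [0, -8]
dup       -> [0, -8, -8]
imul      -> [0, 64]
bipush -9 -> [0, 64, -9]
bipush 7  -> [0, 64, -9, 7]
isub      -> [0, 64, -16]
isub      -> [0, 80]
isub      -> [-80]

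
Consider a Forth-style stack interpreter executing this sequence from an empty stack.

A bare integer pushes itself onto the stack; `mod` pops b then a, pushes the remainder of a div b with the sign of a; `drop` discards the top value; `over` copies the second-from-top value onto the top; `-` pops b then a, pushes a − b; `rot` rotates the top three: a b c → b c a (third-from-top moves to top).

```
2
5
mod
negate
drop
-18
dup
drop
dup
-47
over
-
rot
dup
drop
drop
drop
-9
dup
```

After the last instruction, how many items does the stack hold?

2      → [2]
5      → [2, 5]
mod    → [2]
negate → [-2]
drop   → []
-18    → [-18]
dup    → [-18, -18]
drop   → [-18]
dup    → [-18, -18]
-47    → [-18, -18, -47]
over   → [-18, -18, -47, -18]
-      → [-18, -18, -29]
rot    → [-18, -29, -18]
dup    → [-18, -29, -18, -18]
drop   → [-18, -29, -18]
drop   → [-18, -29]
drop   → [-18]
-9     → [-18, -9]
dup    → [-18, -9, -9]

3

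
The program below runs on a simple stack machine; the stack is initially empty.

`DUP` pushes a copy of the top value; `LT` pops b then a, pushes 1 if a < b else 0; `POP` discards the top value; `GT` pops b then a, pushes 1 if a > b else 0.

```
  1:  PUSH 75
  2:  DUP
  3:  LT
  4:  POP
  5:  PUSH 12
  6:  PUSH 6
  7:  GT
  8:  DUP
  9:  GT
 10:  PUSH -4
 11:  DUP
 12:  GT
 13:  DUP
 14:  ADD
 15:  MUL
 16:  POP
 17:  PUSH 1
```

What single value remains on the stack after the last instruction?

1

PUSH 75 : 75
DUP     : 75 75
LT      : 0
POP     : (empty)
PUSH 12 : 12
PUSH 6  : 12 6
GT      : 1
DUP     : 1 1
GT      : 0
PUSH -4 : 0 -4
DUP     : 0 -4 -4
GT      : 0 0
DUP     : 0 0 0
ADD     : 0 0
MUL     : 0
POP     : (empty)
PUSH 1  : 1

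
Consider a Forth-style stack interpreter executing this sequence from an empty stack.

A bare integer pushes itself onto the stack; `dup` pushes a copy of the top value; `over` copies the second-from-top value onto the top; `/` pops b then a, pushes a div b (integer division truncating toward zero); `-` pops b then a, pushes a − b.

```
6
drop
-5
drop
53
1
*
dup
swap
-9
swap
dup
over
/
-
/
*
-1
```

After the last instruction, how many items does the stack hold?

6    -> 6
drop -> (empty)
-5   -> -5
drop -> (empty)
53   -> 53
1    -> 53 1
*    -> 53
dup  -> 53 53
swap -> 53 53
-9   -> 53 53 -9
swap -> 53 -9 53
dup  -> 53 -9 53 53
over -> 53 -9 53 53 53
/    -> 53 -9 53 1
-    -> 53 -9 52
/    -> 53 0
*    -> 0
-1   -> 0 -1

2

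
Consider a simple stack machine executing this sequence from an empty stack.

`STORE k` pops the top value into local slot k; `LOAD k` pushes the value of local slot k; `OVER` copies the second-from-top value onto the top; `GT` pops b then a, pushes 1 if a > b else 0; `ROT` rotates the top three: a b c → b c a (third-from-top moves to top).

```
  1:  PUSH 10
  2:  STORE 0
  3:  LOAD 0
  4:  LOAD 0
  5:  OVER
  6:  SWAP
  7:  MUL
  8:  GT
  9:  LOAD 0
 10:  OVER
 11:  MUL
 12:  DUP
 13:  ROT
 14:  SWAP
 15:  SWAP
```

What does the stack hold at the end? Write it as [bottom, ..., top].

[0, 0, 0]

PUSH 10 -> [10]
STORE 0 -> []
LOAD 0  -> [10]
LOAD 0  -> [10, 10]
OVER    -> [10, 10, 10]
SWAP    -> [10, 10, 10]
MUL     -> [10, 100]
GT      -> [0]
LOAD 0  -> [0, 10]
OVER    -> [0, 10, 0]
MUL     -> [0, 0]
DUP     -> [0, 0, 0]
ROT     -> [0, 0, 0]
SWAP    -> [0, 0, 0]
SWAP    -> [0, 0, 0]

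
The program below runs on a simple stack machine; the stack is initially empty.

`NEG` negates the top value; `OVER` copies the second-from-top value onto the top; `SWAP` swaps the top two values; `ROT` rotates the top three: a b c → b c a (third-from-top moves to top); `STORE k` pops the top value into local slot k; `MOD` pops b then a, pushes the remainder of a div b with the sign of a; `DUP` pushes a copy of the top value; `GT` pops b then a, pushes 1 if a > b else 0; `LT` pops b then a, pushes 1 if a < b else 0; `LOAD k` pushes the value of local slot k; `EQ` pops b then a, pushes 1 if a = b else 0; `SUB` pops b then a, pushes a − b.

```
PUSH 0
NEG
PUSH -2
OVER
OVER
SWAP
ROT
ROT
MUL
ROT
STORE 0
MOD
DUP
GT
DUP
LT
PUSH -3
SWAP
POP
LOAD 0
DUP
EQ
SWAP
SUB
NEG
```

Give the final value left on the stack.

PUSH 0  : [0]
NEG     : [0]
PUSH -2 : [0, -2]
OVER    : [0, -2, 0]
OVER    : [0, -2, 0, -2]
SWAP    : [0, -2, -2, 0]
ROT     : [0, -2, 0, -2]
ROT     : [0, 0, -2, -2]
MUL     : [0, 0, 4]
ROT     : [0, 4, 0]
STORE 0 : [0, 4]
MOD     : [0]
DUP     : [0, 0]
GT      : [0]
DUP     : [0, 0]
LT      : [0]
PUSH -3 : [0, -3]
SWAP    : [-3, 0]
POP     : [-3]
LOAD 0  : [-3, 0]
DUP     : [-3, 0, 0]
EQ      : [-3, 1]
SWAP    : [1, -3]
SUB     : [4]
NEG     : [-4]

-4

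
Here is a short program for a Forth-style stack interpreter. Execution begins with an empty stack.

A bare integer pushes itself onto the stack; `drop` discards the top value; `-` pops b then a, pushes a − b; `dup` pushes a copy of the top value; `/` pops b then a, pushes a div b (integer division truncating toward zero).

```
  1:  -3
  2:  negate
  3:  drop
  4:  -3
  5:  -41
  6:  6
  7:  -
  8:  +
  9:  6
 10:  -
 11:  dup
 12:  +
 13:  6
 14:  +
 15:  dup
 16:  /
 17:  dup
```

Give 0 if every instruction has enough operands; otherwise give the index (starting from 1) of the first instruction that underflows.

0

-3      [-3]
negate  [3]
drop    []
-3      [-3]
-41     [-3, -41]
6       [-3, -41, 6]
-       [-3, -47]
+       [-50]
6       [-50, 6]
-       [-56]
dup     [-56, -56]
+       [-112]
6       [-112, 6]
+       [-106]
dup     [-106, -106]
/       [1]
dup     [1, 1]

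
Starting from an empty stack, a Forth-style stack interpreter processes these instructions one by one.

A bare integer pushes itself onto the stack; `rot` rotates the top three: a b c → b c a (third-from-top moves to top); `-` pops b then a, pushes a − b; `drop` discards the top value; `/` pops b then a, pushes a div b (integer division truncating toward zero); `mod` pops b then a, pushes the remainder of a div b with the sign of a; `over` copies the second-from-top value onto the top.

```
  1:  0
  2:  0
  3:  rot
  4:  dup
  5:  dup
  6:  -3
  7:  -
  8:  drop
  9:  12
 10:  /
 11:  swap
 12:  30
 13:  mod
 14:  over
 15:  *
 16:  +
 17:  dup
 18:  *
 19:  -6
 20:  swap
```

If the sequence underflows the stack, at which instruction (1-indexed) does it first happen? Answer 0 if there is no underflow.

0 -> 0
0 -> 0 0
rot  — needs 3 operands, stack has 2 → underflow

3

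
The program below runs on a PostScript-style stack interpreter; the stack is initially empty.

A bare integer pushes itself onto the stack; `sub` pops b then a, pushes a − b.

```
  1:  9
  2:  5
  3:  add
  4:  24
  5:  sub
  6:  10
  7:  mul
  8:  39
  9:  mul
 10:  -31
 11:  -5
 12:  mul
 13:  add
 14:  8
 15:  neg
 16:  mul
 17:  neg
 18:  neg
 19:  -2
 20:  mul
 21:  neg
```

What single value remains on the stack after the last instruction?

9   : [9]
5   : [9, 5]
add : [14]
24  : [14, 24]
sub : [-10]
10  : [-10, 10]
mul : [-100]
39  : [-100, 39]
mul : [-3900]
-31 : [-3900, -31]
-5  : [-3900, -31, -5]
mul : [-3900, 155]
add : [-3745]
8   : [-3745, 8]
neg : [-3745, -8]
mul : [29960]
neg : [-29960]
neg : [29960]
-2  : [29960, -2]
mul : [-59920]
neg : [59920]

59920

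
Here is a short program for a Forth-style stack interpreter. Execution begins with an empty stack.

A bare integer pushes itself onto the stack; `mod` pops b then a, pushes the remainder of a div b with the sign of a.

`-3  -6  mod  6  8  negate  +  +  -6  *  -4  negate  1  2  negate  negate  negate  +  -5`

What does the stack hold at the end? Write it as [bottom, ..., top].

[30, 4, -1, -5]

-3     -> [-3]
-6     -> [-3, -6]
mod    -> [-3]
6      -> [-3, 6]
8      -> [-3, 6, 8]
negate -> [-3, 6, -8]
+      -> [-3, -2]
+      -> [-5]
-6     -> [-5, -6]
*      -> [30]
-4     -> [30, -4]
negate -> [30, 4]
1      -> [30, 4, 1]
2      -> [30, 4, 1, 2]
negate -> [30, 4, 1, -2]
negate -> [30, 4, 1, 2]
negate -> [30, 4, 1, -2]
+      -> [30, 4, -1]
-5     -> [30, 4, -1, -5]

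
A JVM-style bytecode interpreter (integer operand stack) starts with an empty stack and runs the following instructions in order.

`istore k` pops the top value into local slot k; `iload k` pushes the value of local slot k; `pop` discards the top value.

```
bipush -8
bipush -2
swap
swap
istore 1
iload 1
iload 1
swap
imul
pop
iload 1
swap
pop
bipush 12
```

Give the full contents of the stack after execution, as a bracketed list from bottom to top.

[-2, 12]

bipush -8 : -8
bipush -2 : -8 -2
swap      : -2 -8
swap      : -8 -2
istore 1  : -8
iload 1   : -8 -2
iload 1   : -8 -2 -2
swap      : -8 -2 -2
imul      : -8 4
pop       : -8
iload 1   : -8 -2
swap      : -2 -8
pop       : -2
bipush 12 : -2 12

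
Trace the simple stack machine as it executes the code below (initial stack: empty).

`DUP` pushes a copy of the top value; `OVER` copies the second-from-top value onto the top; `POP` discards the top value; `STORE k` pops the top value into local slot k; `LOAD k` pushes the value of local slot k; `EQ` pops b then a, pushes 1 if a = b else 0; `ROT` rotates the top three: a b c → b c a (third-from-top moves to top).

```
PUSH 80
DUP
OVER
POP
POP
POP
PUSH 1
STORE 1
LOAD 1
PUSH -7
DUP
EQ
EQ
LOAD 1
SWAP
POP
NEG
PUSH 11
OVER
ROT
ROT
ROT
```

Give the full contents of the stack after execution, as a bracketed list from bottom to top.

PUSH 80 -> [80]
DUP     -> [80, 80]
OVER    -> [80, 80, 80]
POP     -> [80, 80]
POP     -> [80]
POP     -> []
PUSH 1  -> [1]
STORE 1 -> []
LOAD 1  -> [1]
PUSH -7 -> [1, -7]
DUP     -> [1, -7, -7]
EQ      -> [1, 1]
EQ      -> [1]
LOAD 1  -> [1, 1]
SWAP    -> [1, 1]
POP     -> [1]
NEG     -> [-1]
PUSH 11 -> [-1, 11]
OVER    -> [-1, 11, -1]
ROT     -> [11, -1, -1]
ROT     -> [-1, -1, 11]
ROT     -> [-1, 11, -1]

[-1, 11, -1]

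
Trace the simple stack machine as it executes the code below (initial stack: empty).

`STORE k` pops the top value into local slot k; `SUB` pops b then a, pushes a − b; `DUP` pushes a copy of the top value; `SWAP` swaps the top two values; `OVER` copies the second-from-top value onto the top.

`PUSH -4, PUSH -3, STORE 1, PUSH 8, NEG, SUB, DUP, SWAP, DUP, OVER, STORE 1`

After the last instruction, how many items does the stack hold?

3

PUSH -4 : -4
PUSH -3 : -4 -3
STORE 1 : -4
PUSH 8  : -4 8
NEG     : -4 -8
SUB     : 4
DUP     : 4 4
SWAP    : 4 4
DUP     : 4 4 4
OVER    : 4 4 4 4
STORE 1 : 4 4 4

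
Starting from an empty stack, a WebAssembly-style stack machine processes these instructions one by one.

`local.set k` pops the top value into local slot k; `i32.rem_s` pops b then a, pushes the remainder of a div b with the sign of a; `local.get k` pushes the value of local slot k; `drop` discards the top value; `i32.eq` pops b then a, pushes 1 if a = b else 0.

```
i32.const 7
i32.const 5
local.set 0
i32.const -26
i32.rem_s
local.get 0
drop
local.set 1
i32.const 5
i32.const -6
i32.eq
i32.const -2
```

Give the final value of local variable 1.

7

i32.const 7   → 7
i32.const 5   → 7 5
local.set 0   → 7
i32.const -26 → 7 -26
i32.rem_s     → 7
local.get 0   → 7 5
drop          → 7
local.set 1   → (empty)
i32.const 5   → 5
i32.const -6  → 5 -6
i32.eq        → 0
i32.const -2  → 0 -2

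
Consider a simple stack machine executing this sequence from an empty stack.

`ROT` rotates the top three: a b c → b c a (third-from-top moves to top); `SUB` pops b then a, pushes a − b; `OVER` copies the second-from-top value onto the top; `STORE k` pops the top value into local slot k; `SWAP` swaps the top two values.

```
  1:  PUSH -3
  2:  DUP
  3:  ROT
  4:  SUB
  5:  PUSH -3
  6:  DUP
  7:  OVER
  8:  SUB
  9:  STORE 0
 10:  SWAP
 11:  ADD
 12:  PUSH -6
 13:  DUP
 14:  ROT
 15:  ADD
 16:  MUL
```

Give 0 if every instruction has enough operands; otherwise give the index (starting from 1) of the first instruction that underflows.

PUSH -3 : [-3]
DUP     : [-3, -3]
ROT  — needs 3 operands, stack has 2 → underflow

3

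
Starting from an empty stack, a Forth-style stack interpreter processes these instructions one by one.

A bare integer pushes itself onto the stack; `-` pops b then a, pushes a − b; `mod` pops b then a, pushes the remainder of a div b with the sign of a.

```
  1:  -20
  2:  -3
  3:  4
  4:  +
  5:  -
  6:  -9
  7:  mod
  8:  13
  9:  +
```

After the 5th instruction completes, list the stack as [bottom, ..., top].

[-21]

-20 : -20
-3  : -20 -3
4   : -20 -3 4
+   : -20 1
-   : -21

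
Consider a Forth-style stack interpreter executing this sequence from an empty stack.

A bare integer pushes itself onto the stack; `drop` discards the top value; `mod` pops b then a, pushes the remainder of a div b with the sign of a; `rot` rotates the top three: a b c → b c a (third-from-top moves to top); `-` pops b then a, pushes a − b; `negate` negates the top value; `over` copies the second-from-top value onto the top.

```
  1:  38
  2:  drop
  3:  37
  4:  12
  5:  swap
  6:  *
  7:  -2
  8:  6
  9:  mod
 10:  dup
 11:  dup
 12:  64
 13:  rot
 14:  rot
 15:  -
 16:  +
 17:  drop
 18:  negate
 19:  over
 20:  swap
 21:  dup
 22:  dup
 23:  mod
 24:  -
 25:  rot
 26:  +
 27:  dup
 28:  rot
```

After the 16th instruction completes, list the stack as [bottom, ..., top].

[444, -2, 64]

38   -> [38]
drop -> []
37   -> [37]
12   -> [37, 12]
swap -> [12, 37]
*    -> [444]
-2   -> [444, -2]
6    -> [444, -2, 6]
mod  -> [444, -2]
dup  -> [444, -2, -2]
dup  -> [444, -2, -2, -2]
64   -> [444, -2, -2, -2, 64]
rot  -> [444, -2, -2, 64, -2]
rot  -> [444, -2, 64, -2, -2]
-    -> [444, -2, 64, 0]
+    -> [444, -2, 64]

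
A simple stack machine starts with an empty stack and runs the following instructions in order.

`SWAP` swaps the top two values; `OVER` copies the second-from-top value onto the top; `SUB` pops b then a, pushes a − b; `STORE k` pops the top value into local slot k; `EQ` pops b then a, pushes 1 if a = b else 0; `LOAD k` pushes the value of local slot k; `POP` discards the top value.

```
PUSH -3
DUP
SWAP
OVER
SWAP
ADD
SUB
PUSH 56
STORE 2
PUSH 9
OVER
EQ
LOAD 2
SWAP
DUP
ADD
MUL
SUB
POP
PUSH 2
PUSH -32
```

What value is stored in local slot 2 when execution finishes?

PUSH -3  : -3
DUP      : -3 -3
SWAP     : -3 -3
OVER     : -3 -3 -3
SWAP     : -3 -3 -3
ADD      : -3 -6
SUB      : 3
PUSH 56  : 3 56
STORE 2  : 3
PUSH 9   : 3 9
OVER     : 3 9 3
EQ       : 3 0
LOAD 2   : 3 0 56
SWAP     : 3 56 0
DUP      : 3 56 0 0
ADD      : 3 56 0
MUL      : 3 0
SUB      : 3
POP      : (empty)
PUSH 2   : 2
PUSH -32 : 2 -32

56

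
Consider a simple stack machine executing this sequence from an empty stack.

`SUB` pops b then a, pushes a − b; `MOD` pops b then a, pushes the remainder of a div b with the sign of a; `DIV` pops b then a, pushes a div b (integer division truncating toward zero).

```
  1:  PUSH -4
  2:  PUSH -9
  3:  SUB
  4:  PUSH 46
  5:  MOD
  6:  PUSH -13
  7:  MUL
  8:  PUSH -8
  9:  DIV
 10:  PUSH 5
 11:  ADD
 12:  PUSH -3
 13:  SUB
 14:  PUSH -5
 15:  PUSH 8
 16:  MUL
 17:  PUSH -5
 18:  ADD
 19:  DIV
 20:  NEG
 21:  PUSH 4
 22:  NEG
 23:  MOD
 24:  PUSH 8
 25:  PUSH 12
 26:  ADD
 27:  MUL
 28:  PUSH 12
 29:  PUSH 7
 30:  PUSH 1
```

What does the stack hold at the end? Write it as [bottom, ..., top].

[0, 12, 7, 1]

PUSH -4  → [-4]
PUSH -9  → [-4, -9]
SUB      → [5]
PUSH 46  → [5, 46]
MOD      → [5]
PUSH -13 → [5, -13]
MUL      → [-65]
PUSH -8  → [-65, -8]
DIV      → [8]
PUSH 5   → [8, 5]
ADD      → [13]
PUSH -3  → [13, -3]
SUB      → [16]
PUSH -5  → [16, -5]
PUSH 8   → [16, -5, 8]
MUL      → [16, -40]
PUSH -5  → [16, -40, -5]
ADD      → [16, -45]
DIV      → [0]
NEG      → [0]
PUSH 4   → [0, 4]
NEG      → [0, -4]
MOD      → [0]
PUSH 8   → [0, 8]
PUSH 12  → [0, 8, 12]
ADD      → [0, 20]
MUL      → [0]
PUSH 12  → [0, 12]
PUSH 7   → [0, 12, 7]
PUSH 1   → [0, 12, 7, 1]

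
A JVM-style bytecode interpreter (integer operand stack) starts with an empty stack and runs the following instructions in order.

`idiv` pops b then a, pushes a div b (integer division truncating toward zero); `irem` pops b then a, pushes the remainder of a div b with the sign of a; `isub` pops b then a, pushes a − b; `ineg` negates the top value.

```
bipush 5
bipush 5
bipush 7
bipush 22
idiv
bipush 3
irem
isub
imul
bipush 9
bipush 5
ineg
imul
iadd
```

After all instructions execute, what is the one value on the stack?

-20

bipush 5  -> [5]
bipush 5  -> [5, 5]
bipush 7  -> [5, 5, 7]
bipush 22 -> [5, 5, 7, 22]
idiv      -> [5, 5, 0]
bipush 3  -> [5, 5, 0, 3]
irem      -> [5, 5, 0]
isub      -> [5, 5]
imul      -> [25]
bipush 9  -> [25, 9]
bipush 5  -> [25, 9, 5]
ineg      -> [25, 9, -5]
imul      -> [25, -45]
iadd      -> [-20]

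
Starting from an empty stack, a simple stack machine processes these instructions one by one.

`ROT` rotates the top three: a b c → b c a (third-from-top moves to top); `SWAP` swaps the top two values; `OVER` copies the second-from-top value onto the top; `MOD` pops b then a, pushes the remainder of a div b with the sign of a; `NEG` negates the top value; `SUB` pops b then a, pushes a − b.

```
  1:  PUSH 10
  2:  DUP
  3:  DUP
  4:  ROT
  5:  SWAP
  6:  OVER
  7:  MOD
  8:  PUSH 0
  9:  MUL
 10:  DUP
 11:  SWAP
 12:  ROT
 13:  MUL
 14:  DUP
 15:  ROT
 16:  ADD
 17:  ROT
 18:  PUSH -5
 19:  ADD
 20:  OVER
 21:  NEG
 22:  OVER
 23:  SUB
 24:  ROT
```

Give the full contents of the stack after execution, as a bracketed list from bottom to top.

PUSH 10  10
DUP      10 10
DUP      10 10 10
ROT      10 10 10
SWAP     10 10 10
OVER     10 10 10 10
MOD      10 10 0
PUSH 0   10 10 0 0
MUL      10 10 0
DUP      10 10 0 0
SWAP     10 10 0 0
ROT      10 0 0 10
MUL      10 0 0
DUP      10 0 0 0
ROT      10 0 0 0
ADD      10 0 0
ROT      0 0 10
PUSH -5  0 0 10 -5
ADD      0 0 5
OVER     0 0 5 0
NEG      0 0 5 0
OVER     0 0 5 0 5
SUB      0 0 5 -5
ROT      0 5 -5 0

[0, 5, -5, 0]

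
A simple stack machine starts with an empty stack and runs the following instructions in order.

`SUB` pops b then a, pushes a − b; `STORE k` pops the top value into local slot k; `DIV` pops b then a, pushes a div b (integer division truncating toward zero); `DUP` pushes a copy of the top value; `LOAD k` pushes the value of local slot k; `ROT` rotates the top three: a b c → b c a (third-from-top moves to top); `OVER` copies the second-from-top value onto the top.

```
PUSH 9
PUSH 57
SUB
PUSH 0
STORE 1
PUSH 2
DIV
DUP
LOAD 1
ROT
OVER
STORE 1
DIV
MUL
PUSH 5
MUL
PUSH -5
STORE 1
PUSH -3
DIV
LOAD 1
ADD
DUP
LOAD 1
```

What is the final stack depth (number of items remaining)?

PUSH 9  : [9]
PUSH 57 : [9, 57]
SUB     : [-48]
PUSH 0  : [-48, 0]
STORE 1 : [-48]
PUSH 2  : [-48, 2]
DIV     : [-24]
DUP     : [-24, -24]
LOAD 1  : [-24, -24, 0]
ROT     : [-24, 0, -24]
OVER    : [-24, 0, -24, 0]
STORE 1 : [-24, 0, -24]
DIV     : [-24, 0]
MUL     : [0]
PUSH 5  : [0, 5]
MUL     : [0]
PUSH -5 : [0, -5]
STORE 1 : [0]
PUSH -3 : [0, -3]
DIV     : [0]
LOAD 1  : [0, -5]
ADD     : [-5]
DUP     : [-5, -5]
LOAD 1  : [-5, -5, -5]

3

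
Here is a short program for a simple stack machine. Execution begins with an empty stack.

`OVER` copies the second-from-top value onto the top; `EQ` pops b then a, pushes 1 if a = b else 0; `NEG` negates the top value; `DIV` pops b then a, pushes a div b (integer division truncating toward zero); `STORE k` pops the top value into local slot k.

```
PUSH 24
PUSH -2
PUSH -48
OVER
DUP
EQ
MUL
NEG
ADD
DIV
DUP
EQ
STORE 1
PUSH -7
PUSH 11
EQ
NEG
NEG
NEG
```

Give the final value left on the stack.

PUSH 24  : 24
PUSH -2  : 24 -2
PUSH -48 : 24 -2 -48
OVER     : 24 -2 -48 -2
DUP      : 24 -2 -48 -2 -2
EQ       : 24 -2 -48 1
MUL      : 24 -2 -48
NEG      : 24 -2 48
ADD      : 24 46
DIV      : 0
DUP      : 0 0
EQ       : 1
STORE 1  : (empty)
PUSH -7  : -7
PUSH 11  : -7 11
EQ       : 0
NEG      : 0
NEG      : 0
NEG      : 0

0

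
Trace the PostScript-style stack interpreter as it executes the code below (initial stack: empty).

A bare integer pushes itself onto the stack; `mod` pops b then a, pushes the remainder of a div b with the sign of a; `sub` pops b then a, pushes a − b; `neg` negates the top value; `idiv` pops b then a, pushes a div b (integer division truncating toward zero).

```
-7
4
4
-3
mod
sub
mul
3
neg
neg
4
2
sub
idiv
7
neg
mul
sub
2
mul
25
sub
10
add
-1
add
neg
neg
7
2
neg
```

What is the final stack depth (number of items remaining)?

3

-7   -> [-7]
4    -> [-7, 4]
4    -> [-7, 4, 4]
-3   -> [-7, 4, 4, -3]
mod  -> [-7, 4, 1]
sub  -> [-7, 3]
mul  -> [-21]
3    -> [-21, 3]
neg  -> [-21, -3]
neg  -> [-21, 3]
4    -> [-21, 3, 4]
2    -> [-21, 3, 4, 2]
sub  -> [-21, 3, 2]
idiv -> [-21, 1]
7    -> [-21, 1, 7]
neg  -> [-21, 1, -7]
mul  -> [-21, -7]
sub  -> [-14]
2    -> [-14, 2]
mul  -> [-28]
25   -> [-28, 25]
sub  -> [-53]
10   -> [-53, 10]
add  -> [-43]
-1   -> [-43, -1]
add  -> [-44]
neg  -> [44]
neg  -> [-44]
7    -> [-44, 7]
2    -> [-44, 7, 2]
neg  -> [-44, 7, -2]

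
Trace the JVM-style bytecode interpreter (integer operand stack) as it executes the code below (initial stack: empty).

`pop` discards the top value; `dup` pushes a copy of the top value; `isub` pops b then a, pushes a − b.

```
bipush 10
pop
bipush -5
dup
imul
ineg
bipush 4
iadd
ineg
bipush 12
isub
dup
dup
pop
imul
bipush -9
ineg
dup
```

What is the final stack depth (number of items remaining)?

bipush 10  [10]
pop        []
bipush -5  [-5]
dup        [-5, -5]
imul       [25]
ineg       [-25]
bipush 4   [-25, 4]
iadd       [-21]
ineg       [21]
bipush 12  [21, 12]
isub       [9]
dup        [9, 9]
dup        [9, 9, 9]
pop        [9, 9]
imul       [81]
bipush -9  [81, -9]
ineg       [81, 9]
dup        [81, 9, 9]

3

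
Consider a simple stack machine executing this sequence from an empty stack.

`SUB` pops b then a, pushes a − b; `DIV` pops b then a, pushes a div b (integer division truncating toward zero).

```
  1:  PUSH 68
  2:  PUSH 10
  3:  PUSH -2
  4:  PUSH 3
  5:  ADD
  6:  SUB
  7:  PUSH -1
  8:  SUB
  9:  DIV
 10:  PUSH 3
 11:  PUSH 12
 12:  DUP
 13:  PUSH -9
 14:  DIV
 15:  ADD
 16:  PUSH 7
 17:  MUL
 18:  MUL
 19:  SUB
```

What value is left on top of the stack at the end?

PUSH 68 -> [68]
PUSH 10 -> [68, 10]
PUSH -2 -> [68, 10, -2]
PUSH 3  -> [68, 10, -2, 3]
ADD     -> [68, 10, 1]
SUB     -> [68, 9]
PUSH -1 -> [68, 9, -1]
SUB     -> [68, 10]
DIV     -> [6]
PUSH 3  -> [6, 3]
PUSH 12 -> [6, 3, 12]
DUP     -> [6, 3, 12, 12]
PUSH -9 -> [6, 3, 12, 12, -9]
DIV     -> [6, 3, 12, -1]
ADD     -> [6, 3, 11]
PUSH 7  -> [6, 3, 11, 7]
MUL     -> [6, 3, 77]
MUL     -> [6, 231]
SUB     -> [-225]

-225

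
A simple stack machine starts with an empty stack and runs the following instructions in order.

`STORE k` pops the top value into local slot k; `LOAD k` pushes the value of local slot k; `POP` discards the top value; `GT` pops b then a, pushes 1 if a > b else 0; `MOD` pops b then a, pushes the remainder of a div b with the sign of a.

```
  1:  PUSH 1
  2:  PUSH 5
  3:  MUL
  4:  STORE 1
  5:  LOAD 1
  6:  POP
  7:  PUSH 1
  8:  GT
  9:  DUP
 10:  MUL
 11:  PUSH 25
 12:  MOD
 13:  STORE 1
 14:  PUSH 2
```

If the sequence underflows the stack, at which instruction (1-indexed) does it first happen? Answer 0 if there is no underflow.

PUSH 1  -> 1
PUSH 5  -> 1 5
MUL     -> 5
STORE 1 -> (empty)
LOAD 1  -> 5
POP     -> (empty)
PUSH 1  -> 1
GT  — needs 2 operands, stack has 1 → underflow

8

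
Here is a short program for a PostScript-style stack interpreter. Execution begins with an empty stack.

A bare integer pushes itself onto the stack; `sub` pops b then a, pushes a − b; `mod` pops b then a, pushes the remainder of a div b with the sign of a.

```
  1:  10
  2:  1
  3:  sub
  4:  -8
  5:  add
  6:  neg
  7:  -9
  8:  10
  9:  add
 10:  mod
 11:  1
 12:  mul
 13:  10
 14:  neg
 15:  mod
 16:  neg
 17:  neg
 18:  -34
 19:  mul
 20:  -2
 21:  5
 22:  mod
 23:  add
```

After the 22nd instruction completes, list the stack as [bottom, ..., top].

10  -> [10]
1   -> [10, 1]
sub -> [9]
-8  -> [9, -8]
add -> [1]
neg -> [-1]
-9  -> [-1, -9]
10  -> [-1, -9, 10]
add -> [-1, 1]
mod -> [0]
1   -> [0, 1]
mul -> [0]
10  -> [0, 10]
neg -> [0, -10]
mod -> [0]
neg -> [0]
neg -> [0]
-34 -> [0, -34]
mul -> [0]
-2  -> [0, -2]
5   -> [0, -2, 5]
mod -> [0, -2]

[0, -2]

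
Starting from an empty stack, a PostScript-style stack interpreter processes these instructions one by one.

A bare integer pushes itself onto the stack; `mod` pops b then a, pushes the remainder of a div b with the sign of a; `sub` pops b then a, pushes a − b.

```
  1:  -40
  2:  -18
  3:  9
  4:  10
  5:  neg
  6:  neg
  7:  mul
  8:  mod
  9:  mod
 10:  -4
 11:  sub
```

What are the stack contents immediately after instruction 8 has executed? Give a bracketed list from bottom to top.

-40 : [-40]
-18 : [-40, -18]
9   : [-40, -18, 9]
10  : [-40, -18, 9, 10]
neg : [-40, -18, 9, -10]
neg : [-40, -18, 9, 10]
mul : [-40, -18, 90]
mod : [-40, -18]

[-40, -18]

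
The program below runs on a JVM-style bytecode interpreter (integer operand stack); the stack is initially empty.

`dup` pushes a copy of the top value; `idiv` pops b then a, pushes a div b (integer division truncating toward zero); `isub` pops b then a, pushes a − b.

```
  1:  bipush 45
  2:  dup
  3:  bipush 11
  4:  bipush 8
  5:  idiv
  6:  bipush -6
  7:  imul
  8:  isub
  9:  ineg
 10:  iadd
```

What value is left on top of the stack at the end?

-6

bipush 45 -> [45]
dup       -> [45, 45]
bipush 11 -> [45, 45, 11]
bipush 8  -> [45, 45, 11, 8]
idiv      -> [45, 45, 1]
bipush -6 -> [45, 45, 1, -6]
imul      -> [45, 45, -6]
isub      -> [45, 51]
ineg      -> [45, -51]
iadd      -> [-6]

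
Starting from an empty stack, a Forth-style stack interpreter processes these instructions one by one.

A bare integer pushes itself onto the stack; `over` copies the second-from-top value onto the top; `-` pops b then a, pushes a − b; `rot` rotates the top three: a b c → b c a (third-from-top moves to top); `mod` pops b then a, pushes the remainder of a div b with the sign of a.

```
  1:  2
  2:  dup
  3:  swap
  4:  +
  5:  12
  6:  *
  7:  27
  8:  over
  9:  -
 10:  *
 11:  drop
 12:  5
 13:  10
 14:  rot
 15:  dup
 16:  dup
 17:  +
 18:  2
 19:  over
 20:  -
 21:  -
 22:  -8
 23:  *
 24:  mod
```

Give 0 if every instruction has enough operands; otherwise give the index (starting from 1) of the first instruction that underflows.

2     [2]
dup   [2, 2]
swap  [2, 2]
+     [4]
12    [4, 12]
*     [48]
27    [48, 27]
over  [48, 27, 48]
-     [48, -21]
*     [-1008]
drop  []
5     [5]
10    [5, 10]
rot  — needs 3 operands, stack has 2 → underflow

14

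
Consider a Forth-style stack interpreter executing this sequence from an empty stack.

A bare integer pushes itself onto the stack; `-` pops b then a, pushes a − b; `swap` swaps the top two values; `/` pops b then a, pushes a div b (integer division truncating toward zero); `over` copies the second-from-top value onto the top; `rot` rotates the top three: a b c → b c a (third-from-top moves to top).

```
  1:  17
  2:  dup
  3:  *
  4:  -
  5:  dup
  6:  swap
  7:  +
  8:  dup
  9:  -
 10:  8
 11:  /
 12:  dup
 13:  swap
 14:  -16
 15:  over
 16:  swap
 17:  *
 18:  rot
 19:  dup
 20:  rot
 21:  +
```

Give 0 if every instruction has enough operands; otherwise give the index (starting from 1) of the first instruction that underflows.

17  : [17]
dup : [17, 17]
*   : [289]
-  — needs 2 operands, stack has 1 → underflow

4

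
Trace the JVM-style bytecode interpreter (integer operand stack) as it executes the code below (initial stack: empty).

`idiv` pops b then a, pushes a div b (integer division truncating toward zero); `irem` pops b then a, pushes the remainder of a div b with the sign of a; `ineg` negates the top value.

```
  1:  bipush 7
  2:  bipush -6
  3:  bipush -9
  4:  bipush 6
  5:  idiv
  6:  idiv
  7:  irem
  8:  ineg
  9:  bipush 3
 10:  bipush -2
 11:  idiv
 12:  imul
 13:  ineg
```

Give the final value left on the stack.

bipush 7  → 7
bipush -6 → 7 -6
bipush -9 → 7 -6 -9
bipush 6  → 7 -6 -9 6
idiv      → 7 -6 -1
idiv      → 7 6
irem      → 1
ineg      → -1
bipush 3  → -1 3
bipush -2 → -1 3 -2
idiv      → -1 -1
imul      → 1
ineg      → -1

-1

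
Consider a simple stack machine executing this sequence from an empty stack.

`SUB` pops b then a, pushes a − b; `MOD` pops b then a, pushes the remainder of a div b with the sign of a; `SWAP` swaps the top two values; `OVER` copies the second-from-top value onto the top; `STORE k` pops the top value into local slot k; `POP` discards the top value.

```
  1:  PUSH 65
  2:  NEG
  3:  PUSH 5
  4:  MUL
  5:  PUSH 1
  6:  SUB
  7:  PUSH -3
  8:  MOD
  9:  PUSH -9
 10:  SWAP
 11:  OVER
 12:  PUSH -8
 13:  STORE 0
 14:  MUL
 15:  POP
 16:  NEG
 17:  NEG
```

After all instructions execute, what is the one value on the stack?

-9

PUSH 65 : 65
NEG     : -65
PUSH 5  : -65 5
MUL     : -325
PUSH 1  : -325 1
SUB     : -326
PUSH -3 : -326 -3
MOD     : -2
PUSH -9 : -2 -9
SWAP    : -9 -2
OVER    : -9 -2 -9
PUSH -8 : -9 -2 -9 -8
STORE 0 : -9 -2 -9
MUL     : -9 18
POP     : -9
NEG     : 9
NEG     : -9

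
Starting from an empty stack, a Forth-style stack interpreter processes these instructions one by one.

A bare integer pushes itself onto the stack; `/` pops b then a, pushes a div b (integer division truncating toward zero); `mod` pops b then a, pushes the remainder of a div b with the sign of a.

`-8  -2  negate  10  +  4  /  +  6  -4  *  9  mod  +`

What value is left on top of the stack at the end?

-8     : -8
-2     : -8 -2
negate : -8 2
10     : -8 2 10
+      : -8 12
4      : -8 12 4
/      : -8 3
+      : -5
6      : -5 6
-4     : -5 6 -4
*      : -5 -24
9      : -5 -24 9
mod    : -5 -6
+      : -11

-11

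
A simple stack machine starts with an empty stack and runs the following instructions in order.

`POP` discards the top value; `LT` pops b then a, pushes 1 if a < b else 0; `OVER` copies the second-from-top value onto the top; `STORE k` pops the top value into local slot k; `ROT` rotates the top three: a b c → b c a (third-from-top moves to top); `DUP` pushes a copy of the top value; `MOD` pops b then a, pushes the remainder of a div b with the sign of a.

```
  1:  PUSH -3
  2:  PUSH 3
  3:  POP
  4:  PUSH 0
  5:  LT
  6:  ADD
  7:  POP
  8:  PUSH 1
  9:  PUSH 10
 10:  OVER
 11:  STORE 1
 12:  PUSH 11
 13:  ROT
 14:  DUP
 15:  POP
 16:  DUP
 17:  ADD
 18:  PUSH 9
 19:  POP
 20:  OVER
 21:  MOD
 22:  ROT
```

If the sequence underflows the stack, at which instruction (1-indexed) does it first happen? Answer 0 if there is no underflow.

6

PUSH -3 -> -3
PUSH 3  -> -3 3
POP     -> -3
PUSH 0  -> -3 0
LT      -> 1
ADD  — needs 2 operands, stack has 1 → underflow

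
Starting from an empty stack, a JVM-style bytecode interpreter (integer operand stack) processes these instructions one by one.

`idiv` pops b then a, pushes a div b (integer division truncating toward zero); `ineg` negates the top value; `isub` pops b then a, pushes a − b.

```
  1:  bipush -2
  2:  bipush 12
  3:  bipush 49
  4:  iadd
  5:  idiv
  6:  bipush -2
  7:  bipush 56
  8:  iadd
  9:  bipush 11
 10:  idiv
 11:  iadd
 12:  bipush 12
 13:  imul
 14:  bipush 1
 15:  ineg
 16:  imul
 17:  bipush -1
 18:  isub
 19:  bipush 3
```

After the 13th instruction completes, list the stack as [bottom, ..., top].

bipush -2 : [-2]
bipush 12 : [-2, 12]
bipush 49 : [-2, 12, 49]
iadd      : [-2, 61]
idiv      : [0]
bipush -2 : [0, -2]
bipush 56 : [0, -2, 56]
iadd      : [0, 54]
bipush 11 : [0, 54, 11]
idiv      : [0, 4]
iadd      : [4]
bipush 12 : [4, 12]
imul      : [48]

[48]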